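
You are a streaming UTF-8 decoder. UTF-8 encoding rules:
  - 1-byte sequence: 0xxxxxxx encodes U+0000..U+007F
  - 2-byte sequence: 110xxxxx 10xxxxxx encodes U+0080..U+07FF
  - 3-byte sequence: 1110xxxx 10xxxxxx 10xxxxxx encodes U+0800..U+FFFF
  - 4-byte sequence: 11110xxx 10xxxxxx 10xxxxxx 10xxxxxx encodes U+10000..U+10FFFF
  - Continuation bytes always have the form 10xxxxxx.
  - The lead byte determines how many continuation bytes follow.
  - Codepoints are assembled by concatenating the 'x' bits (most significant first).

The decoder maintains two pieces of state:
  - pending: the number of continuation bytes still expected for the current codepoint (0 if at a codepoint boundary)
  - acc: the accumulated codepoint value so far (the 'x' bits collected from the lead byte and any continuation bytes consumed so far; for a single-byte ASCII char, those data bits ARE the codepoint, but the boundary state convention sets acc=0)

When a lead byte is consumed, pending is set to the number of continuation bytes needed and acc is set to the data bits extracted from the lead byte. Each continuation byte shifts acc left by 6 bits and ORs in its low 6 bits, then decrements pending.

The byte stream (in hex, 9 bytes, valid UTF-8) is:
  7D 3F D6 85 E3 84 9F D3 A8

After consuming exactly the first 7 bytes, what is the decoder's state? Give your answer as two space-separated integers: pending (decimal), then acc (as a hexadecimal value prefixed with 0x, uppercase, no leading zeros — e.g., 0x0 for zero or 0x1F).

Byte[0]=7D: 1-byte. pending=0, acc=0x0
Byte[1]=3F: 1-byte. pending=0, acc=0x0
Byte[2]=D6: 2-byte lead. pending=1, acc=0x16
Byte[3]=85: continuation. acc=(acc<<6)|0x05=0x585, pending=0
Byte[4]=E3: 3-byte lead. pending=2, acc=0x3
Byte[5]=84: continuation. acc=(acc<<6)|0x04=0xC4, pending=1
Byte[6]=9F: continuation. acc=(acc<<6)|0x1F=0x311F, pending=0

Answer: 0 0x311F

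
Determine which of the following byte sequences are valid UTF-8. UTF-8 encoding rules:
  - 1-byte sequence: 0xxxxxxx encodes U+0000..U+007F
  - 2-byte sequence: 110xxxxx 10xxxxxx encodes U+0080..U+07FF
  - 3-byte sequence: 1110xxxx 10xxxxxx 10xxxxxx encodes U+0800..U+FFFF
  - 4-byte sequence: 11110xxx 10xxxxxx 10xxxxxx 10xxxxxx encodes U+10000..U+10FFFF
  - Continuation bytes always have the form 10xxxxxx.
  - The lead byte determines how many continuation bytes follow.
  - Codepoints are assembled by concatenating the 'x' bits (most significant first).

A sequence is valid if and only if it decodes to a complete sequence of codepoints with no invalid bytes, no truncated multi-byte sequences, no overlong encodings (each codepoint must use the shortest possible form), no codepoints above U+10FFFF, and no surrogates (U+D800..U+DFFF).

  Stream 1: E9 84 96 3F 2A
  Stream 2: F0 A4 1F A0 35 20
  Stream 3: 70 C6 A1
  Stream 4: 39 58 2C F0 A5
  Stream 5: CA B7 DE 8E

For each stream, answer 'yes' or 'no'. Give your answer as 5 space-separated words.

Answer: yes no yes no yes

Derivation:
Stream 1: decodes cleanly. VALID
Stream 2: error at byte offset 2. INVALID
Stream 3: decodes cleanly. VALID
Stream 4: error at byte offset 5. INVALID
Stream 5: decodes cleanly. VALID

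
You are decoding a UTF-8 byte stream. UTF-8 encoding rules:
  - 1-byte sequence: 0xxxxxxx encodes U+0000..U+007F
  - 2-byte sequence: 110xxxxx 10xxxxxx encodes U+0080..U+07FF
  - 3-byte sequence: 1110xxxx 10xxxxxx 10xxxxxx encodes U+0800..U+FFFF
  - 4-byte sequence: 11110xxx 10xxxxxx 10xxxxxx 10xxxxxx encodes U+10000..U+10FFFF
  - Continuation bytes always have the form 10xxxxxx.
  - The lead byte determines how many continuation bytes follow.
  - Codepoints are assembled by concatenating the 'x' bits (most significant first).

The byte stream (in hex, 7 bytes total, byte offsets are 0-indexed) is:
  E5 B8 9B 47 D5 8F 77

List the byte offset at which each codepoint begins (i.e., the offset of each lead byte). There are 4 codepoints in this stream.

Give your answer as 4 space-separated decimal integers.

Byte[0]=E5: 3-byte lead, need 2 cont bytes. acc=0x5
Byte[1]=B8: continuation. acc=(acc<<6)|0x38=0x178
Byte[2]=9B: continuation. acc=(acc<<6)|0x1B=0x5E1B
Completed: cp=U+5E1B (starts at byte 0)
Byte[3]=47: 1-byte ASCII. cp=U+0047
Byte[4]=D5: 2-byte lead, need 1 cont bytes. acc=0x15
Byte[5]=8F: continuation. acc=(acc<<6)|0x0F=0x54F
Completed: cp=U+054F (starts at byte 4)
Byte[6]=77: 1-byte ASCII. cp=U+0077

Answer: 0 3 4 6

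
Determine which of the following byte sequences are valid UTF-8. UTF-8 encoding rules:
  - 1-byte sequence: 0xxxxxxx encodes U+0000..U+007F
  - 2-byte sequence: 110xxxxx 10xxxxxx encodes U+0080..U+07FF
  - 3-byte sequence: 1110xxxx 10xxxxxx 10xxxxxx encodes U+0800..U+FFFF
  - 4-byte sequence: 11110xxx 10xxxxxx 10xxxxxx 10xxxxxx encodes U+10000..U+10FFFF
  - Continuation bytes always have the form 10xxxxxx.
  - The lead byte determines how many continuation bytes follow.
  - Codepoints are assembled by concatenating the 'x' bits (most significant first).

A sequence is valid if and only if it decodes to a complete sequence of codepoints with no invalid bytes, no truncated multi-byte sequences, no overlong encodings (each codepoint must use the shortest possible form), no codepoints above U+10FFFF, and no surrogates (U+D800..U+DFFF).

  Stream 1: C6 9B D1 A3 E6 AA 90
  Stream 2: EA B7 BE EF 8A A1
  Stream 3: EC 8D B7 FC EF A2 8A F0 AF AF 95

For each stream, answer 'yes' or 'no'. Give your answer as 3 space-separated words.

Answer: yes yes no

Derivation:
Stream 1: decodes cleanly. VALID
Stream 2: decodes cleanly. VALID
Stream 3: error at byte offset 3. INVALID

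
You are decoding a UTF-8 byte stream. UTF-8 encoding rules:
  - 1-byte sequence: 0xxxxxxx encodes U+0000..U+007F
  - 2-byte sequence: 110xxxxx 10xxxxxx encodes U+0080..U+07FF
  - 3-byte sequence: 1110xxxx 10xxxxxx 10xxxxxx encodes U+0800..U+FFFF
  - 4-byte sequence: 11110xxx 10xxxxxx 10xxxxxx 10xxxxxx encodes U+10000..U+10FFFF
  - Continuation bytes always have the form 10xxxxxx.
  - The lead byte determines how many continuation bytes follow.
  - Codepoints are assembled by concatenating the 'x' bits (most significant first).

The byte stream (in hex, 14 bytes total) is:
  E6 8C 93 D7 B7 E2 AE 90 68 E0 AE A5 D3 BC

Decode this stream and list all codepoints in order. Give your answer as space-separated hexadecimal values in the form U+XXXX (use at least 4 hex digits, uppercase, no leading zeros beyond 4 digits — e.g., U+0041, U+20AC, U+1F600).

Byte[0]=E6: 3-byte lead, need 2 cont bytes. acc=0x6
Byte[1]=8C: continuation. acc=(acc<<6)|0x0C=0x18C
Byte[2]=93: continuation. acc=(acc<<6)|0x13=0x6313
Completed: cp=U+6313 (starts at byte 0)
Byte[3]=D7: 2-byte lead, need 1 cont bytes. acc=0x17
Byte[4]=B7: continuation. acc=(acc<<6)|0x37=0x5F7
Completed: cp=U+05F7 (starts at byte 3)
Byte[5]=E2: 3-byte lead, need 2 cont bytes. acc=0x2
Byte[6]=AE: continuation. acc=(acc<<6)|0x2E=0xAE
Byte[7]=90: continuation. acc=(acc<<6)|0x10=0x2B90
Completed: cp=U+2B90 (starts at byte 5)
Byte[8]=68: 1-byte ASCII. cp=U+0068
Byte[9]=E0: 3-byte lead, need 2 cont bytes. acc=0x0
Byte[10]=AE: continuation. acc=(acc<<6)|0x2E=0x2E
Byte[11]=A5: continuation. acc=(acc<<6)|0x25=0xBA5
Completed: cp=U+0BA5 (starts at byte 9)
Byte[12]=D3: 2-byte lead, need 1 cont bytes. acc=0x13
Byte[13]=BC: continuation. acc=(acc<<6)|0x3C=0x4FC
Completed: cp=U+04FC (starts at byte 12)

Answer: U+6313 U+05F7 U+2B90 U+0068 U+0BA5 U+04FC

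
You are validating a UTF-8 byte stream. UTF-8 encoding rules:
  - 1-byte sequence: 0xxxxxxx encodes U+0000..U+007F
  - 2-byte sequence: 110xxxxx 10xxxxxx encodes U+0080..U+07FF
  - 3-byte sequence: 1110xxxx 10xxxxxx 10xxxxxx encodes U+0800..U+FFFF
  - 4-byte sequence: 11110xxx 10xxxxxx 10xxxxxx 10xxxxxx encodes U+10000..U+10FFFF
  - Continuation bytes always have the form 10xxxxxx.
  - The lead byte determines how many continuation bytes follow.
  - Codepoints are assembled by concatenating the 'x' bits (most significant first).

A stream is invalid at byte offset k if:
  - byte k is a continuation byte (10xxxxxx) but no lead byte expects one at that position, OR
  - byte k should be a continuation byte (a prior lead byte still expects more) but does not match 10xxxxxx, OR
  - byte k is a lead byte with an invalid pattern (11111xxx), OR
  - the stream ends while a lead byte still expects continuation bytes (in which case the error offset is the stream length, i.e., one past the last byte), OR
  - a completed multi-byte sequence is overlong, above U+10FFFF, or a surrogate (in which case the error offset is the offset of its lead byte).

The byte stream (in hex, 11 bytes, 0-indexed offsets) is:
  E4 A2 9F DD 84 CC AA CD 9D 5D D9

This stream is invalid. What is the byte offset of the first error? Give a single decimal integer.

Byte[0]=E4: 3-byte lead, need 2 cont bytes. acc=0x4
Byte[1]=A2: continuation. acc=(acc<<6)|0x22=0x122
Byte[2]=9F: continuation. acc=(acc<<6)|0x1F=0x489F
Completed: cp=U+489F (starts at byte 0)
Byte[3]=DD: 2-byte lead, need 1 cont bytes. acc=0x1D
Byte[4]=84: continuation. acc=(acc<<6)|0x04=0x744
Completed: cp=U+0744 (starts at byte 3)
Byte[5]=CC: 2-byte lead, need 1 cont bytes. acc=0xC
Byte[6]=AA: continuation. acc=(acc<<6)|0x2A=0x32A
Completed: cp=U+032A (starts at byte 5)
Byte[7]=CD: 2-byte lead, need 1 cont bytes. acc=0xD
Byte[8]=9D: continuation. acc=(acc<<6)|0x1D=0x35D
Completed: cp=U+035D (starts at byte 7)
Byte[9]=5D: 1-byte ASCII. cp=U+005D
Byte[10]=D9: 2-byte lead, need 1 cont bytes. acc=0x19
Byte[11]: stream ended, expected continuation. INVALID

Answer: 11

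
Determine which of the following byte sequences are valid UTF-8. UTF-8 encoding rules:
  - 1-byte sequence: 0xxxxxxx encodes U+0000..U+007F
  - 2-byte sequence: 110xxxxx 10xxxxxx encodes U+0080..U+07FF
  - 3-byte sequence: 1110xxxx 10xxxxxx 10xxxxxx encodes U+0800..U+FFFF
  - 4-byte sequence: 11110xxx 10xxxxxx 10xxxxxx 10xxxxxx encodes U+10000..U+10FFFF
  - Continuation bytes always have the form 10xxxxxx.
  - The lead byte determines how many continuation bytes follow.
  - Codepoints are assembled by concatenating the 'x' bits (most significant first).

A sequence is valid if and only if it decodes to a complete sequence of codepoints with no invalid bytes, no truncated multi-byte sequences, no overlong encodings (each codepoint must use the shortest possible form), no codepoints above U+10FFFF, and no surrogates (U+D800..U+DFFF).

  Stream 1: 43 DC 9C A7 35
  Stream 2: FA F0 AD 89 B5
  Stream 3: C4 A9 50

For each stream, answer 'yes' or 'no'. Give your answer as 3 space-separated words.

Answer: no no yes

Derivation:
Stream 1: error at byte offset 3. INVALID
Stream 2: error at byte offset 0. INVALID
Stream 3: decodes cleanly. VALID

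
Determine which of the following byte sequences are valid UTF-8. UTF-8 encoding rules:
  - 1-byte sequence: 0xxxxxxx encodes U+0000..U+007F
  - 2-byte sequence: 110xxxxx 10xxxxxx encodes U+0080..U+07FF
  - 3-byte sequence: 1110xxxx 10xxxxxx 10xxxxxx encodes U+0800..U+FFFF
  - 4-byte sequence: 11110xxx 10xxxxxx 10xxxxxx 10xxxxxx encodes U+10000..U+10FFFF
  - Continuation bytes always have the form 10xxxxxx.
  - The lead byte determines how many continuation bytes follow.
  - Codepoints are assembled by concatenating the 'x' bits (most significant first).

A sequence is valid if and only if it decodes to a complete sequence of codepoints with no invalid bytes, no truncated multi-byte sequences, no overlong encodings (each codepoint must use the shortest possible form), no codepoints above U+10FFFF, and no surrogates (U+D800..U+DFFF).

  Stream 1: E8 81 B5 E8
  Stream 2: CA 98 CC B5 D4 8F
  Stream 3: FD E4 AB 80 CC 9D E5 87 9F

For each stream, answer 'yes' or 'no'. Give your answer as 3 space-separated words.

Answer: no yes no

Derivation:
Stream 1: error at byte offset 4. INVALID
Stream 2: decodes cleanly. VALID
Stream 3: error at byte offset 0. INVALID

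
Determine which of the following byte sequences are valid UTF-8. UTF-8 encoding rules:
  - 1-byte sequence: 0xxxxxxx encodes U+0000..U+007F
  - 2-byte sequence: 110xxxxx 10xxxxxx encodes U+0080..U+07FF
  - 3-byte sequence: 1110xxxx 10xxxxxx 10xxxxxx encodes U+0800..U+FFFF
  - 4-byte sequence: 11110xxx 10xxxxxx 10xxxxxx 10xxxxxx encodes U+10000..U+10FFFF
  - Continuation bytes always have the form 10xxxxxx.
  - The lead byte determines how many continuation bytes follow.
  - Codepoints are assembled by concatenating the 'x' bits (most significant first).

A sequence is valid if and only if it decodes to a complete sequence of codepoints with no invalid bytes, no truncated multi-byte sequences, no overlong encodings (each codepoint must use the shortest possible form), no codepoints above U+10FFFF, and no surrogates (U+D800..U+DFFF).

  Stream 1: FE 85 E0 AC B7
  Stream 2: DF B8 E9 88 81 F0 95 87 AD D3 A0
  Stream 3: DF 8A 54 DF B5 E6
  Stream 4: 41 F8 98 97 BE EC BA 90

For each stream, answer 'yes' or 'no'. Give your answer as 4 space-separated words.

Stream 1: error at byte offset 0. INVALID
Stream 2: decodes cleanly. VALID
Stream 3: error at byte offset 6. INVALID
Stream 4: error at byte offset 1. INVALID

Answer: no yes no no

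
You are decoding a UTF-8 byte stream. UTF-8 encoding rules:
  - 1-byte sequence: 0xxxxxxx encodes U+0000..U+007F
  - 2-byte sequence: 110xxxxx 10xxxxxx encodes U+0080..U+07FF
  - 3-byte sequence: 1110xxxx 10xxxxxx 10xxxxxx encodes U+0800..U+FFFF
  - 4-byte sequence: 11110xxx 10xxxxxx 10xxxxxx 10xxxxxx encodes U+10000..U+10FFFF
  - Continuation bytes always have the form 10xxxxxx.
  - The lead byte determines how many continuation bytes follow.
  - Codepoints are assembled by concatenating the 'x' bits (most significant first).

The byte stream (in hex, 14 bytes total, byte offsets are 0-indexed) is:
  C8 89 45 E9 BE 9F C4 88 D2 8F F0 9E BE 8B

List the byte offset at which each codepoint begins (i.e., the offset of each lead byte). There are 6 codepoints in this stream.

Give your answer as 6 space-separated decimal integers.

Byte[0]=C8: 2-byte lead, need 1 cont bytes. acc=0x8
Byte[1]=89: continuation. acc=(acc<<6)|0x09=0x209
Completed: cp=U+0209 (starts at byte 0)
Byte[2]=45: 1-byte ASCII. cp=U+0045
Byte[3]=E9: 3-byte lead, need 2 cont bytes. acc=0x9
Byte[4]=BE: continuation. acc=(acc<<6)|0x3E=0x27E
Byte[5]=9F: continuation. acc=(acc<<6)|0x1F=0x9F9F
Completed: cp=U+9F9F (starts at byte 3)
Byte[6]=C4: 2-byte lead, need 1 cont bytes. acc=0x4
Byte[7]=88: continuation. acc=(acc<<6)|0x08=0x108
Completed: cp=U+0108 (starts at byte 6)
Byte[8]=D2: 2-byte lead, need 1 cont bytes. acc=0x12
Byte[9]=8F: continuation. acc=(acc<<6)|0x0F=0x48F
Completed: cp=U+048F (starts at byte 8)
Byte[10]=F0: 4-byte lead, need 3 cont bytes. acc=0x0
Byte[11]=9E: continuation. acc=(acc<<6)|0x1E=0x1E
Byte[12]=BE: continuation. acc=(acc<<6)|0x3E=0x7BE
Byte[13]=8B: continuation. acc=(acc<<6)|0x0B=0x1EF8B
Completed: cp=U+1EF8B (starts at byte 10)

Answer: 0 2 3 6 8 10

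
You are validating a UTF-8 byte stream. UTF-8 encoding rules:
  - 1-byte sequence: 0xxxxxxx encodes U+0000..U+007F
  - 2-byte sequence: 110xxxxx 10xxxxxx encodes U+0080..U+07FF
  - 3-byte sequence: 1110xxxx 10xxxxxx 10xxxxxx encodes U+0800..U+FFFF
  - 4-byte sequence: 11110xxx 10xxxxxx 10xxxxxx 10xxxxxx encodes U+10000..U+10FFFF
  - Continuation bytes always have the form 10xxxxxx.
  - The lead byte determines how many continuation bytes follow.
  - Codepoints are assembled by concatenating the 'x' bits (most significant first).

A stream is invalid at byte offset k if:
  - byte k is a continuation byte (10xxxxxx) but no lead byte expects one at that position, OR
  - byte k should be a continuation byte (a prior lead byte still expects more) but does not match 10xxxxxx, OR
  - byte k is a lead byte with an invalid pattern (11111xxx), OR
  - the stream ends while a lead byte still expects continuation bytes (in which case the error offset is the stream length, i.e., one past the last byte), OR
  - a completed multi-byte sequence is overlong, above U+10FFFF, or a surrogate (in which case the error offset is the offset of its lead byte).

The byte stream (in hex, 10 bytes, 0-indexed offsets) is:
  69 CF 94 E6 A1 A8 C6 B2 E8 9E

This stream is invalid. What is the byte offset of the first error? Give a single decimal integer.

Answer: 10

Derivation:
Byte[0]=69: 1-byte ASCII. cp=U+0069
Byte[1]=CF: 2-byte lead, need 1 cont bytes. acc=0xF
Byte[2]=94: continuation. acc=(acc<<6)|0x14=0x3D4
Completed: cp=U+03D4 (starts at byte 1)
Byte[3]=E6: 3-byte lead, need 2 cont bytes. acc=0x6
Byte[4]=A1: continuation. acc=(acc<<6)|0x21=0x1A1
Byte[5]=A8: continuation. acc=(acc<<6)|0x28=0x6868
Completed: cp=U+6868 (starts at byte 3)
Byte[6]=C6: 2-byte lead, need 1 cont bytes. acc=0x6
Byte[7]=B2: continuation. acc=(acc<<6)|0x32=0x1B2
Completed: cp=U+01B2 (starts at byte 6)
Byte[8]=E8: 3-byte lead, need 2 cont bytes. acc=0x8
Byte[9]=9E: continuation. acc=(acc<<6)|0x1E=0x21E
Byte[10]: stream ended, expected continuation. INVALID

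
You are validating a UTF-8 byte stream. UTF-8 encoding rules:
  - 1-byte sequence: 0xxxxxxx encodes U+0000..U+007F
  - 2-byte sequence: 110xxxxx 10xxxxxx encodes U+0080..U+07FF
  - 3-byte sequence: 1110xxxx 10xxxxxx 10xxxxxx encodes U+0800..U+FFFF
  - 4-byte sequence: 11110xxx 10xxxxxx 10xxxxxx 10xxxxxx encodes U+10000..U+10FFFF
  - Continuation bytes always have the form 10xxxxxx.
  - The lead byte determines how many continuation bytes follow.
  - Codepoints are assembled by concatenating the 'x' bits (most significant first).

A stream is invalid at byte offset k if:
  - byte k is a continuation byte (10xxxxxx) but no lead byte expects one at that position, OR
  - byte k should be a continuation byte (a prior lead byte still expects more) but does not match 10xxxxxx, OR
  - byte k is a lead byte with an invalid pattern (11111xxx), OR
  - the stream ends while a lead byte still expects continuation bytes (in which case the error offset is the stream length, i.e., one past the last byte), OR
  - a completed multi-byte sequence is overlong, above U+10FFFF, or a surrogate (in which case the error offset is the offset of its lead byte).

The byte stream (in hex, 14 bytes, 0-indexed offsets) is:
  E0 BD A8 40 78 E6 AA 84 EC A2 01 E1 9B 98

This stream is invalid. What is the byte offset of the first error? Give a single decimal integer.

Answer: 10

Derivation:
Byte[0]=E0: 3-byte lead, need 2 cont bytes. acc=0x0
Byte[1]=BD: continuation. acc=(acc<<6)|0x3D=0x3D
Byte[2]=A8: continuation. acc=(acc<<6)|0x28=0xF68
Completed: cp=U+0F68 (starts at byte 0)
Byte[3]=40: 1-byte ASCII. cp=U+0040
Byte[4]=78: 1-byte ASCII. cp=U+0078
Byte[5]=E6: 3-byte lead, need 2 cont bytes. acc=0x6
Byte[6]=AA: continuation. acc=(acc<<6)|0x2A=0x1AA
Byte[7]=84: continuation. acc=(acc<<6)|0x04=0x6A84
Completed: cp=U+6A84 (starts at byte 5)
Byte[8]=EC: 3-byte lead, need 2 cont bytes. acc=0xC
Byte[9]=A2: continuation. acc=(acc<<6)|0x22=0x322
Byte[10]=01: expected 10xxxxxx continuation. INVALID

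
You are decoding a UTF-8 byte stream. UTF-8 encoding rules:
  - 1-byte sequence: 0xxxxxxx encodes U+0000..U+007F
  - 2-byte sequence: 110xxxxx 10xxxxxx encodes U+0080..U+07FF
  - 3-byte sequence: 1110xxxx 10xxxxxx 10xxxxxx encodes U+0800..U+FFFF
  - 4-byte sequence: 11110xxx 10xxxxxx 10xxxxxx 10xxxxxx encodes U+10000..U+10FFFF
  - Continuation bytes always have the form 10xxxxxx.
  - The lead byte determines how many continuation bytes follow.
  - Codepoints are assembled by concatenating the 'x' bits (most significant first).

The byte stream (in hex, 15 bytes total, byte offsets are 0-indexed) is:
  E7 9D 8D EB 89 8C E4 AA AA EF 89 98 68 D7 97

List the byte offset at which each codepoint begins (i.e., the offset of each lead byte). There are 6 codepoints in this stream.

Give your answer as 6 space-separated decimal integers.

Byte[0]=E7: 3-byte lead, need 2 cont bytes. acc=0x7
Byte[1]=9D: continuation. acc=(acc<<6)|0x1D=0x1DD
Byte[2]=8D: continuation. acc=(acc<<6)|0x0D=0x774D
Completed: cp=U+774D (starts at byte 0)
Byte[3]=EB: 3-byte lead, need 2 cont bytes. acc=0xB
Byte[4]=89: continuation. acc=(acc<<6)|0x09=0x2C9
Byte[5]=8C: continuation. acc=(acc<<6)|0x0C=0xB24C
Completed: cp=U+B24C (starts at byte 3)
Byte[6]=E4: 3-byte lead, need 2 cont bytes. acc=0x4
Byte[7]=AA: continuation. acc=(acc<<6)|0x2A=0x12A
Byte[8]=AA: continuation. acc=(acc<<6)|0x2A=0x4AAA
Completed: cp=U+4AAA (starts at byte 6)
Byte[9]=EF: 3-byte lead, need 2 cont bytes. acc=0xF
Byte[10]=89: continuation. acc=(acc<<6)|0x09=0x3C9
Byte[11]=98: continuation. acc=(acc<<6)|0x18=0xF258
Completed: cp=U+F258 (starts at byte 9)
Byte[12]=68: 1-byte ASCII. cp=U+0068
Byte[13]=D7: 2-byte lead, need 1 cont bytes. acc=0x17
Byte[14]=97: continuation. acc=(acc<<6)|0x17=0x5D7
Completed: cp=U+05D7 (starts at byte 13)

Answer: 0 3 6 9 12 13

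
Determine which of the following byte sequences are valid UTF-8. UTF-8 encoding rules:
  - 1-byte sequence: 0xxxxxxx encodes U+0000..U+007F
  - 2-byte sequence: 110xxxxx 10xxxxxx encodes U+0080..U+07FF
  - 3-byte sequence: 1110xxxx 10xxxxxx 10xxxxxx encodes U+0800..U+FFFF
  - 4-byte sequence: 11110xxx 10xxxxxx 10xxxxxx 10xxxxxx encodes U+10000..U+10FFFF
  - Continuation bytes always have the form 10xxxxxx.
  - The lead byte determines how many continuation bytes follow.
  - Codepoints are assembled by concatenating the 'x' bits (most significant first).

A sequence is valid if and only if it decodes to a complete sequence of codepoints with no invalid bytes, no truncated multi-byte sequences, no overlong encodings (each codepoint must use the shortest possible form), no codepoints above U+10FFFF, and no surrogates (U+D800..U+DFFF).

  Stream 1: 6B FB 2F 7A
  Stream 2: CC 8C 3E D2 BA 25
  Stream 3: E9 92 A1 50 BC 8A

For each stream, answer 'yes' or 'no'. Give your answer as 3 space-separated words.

Stream 1: error at byte offset 1. INVALID
Stream 2: decodes cleanly. VALID
Stream 3: error at byte offset 4. INVALID

Answer: no yes no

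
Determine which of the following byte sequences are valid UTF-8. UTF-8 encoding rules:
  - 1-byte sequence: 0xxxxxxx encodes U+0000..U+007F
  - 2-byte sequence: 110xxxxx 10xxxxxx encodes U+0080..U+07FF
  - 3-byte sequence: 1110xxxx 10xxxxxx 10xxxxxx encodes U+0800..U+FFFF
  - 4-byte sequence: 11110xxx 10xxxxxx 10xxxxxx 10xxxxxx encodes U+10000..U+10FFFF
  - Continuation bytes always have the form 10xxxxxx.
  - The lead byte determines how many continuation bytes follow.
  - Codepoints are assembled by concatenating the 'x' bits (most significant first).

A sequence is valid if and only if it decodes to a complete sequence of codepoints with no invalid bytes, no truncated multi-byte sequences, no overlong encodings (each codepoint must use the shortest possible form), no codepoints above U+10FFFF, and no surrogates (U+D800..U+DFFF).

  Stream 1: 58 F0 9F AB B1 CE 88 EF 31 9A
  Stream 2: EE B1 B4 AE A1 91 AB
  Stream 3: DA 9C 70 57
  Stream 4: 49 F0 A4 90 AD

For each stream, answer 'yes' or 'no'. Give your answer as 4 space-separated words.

Stream 1: error at byte offset 8. INVALID
Stream 2: error at byte offset 3. INVALID
Stream 3: decodes cleanly. VALID
Stream 4: decodes cleanly. VALID

Answer: no no yes yes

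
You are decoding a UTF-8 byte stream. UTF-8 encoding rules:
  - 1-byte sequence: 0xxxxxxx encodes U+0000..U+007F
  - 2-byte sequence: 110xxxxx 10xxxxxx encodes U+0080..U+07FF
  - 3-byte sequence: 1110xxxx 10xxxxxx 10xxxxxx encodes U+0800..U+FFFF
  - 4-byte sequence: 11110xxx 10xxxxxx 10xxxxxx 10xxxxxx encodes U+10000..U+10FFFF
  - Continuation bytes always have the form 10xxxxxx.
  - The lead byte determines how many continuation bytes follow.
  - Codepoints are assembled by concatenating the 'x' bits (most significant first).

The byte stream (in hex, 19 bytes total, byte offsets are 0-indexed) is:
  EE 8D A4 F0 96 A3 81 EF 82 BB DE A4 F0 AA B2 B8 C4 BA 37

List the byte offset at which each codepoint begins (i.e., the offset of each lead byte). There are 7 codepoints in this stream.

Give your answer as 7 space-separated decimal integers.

Answer: 0 3 7 10 12 16 18

Derivation:
Byte[0]=EE: 3-byte lead, need 2 cont bytes. acc=0xE
Byte[1]=8D: continuation. acc=(acc<<6)|0x0D=0x38D
Byte[2]=A4: continuation. acc=(acc<<6)|0x24=0xE364
Completed: cp=U+E364 (starts at byte 0)
Byte[3]=F0: 4-byte lead, need 3 cont bytes. acc=0x0
Byte[4]=96: continuation. acc=(acc<<6)|0x16=0x16
Byte[5]=A3: continuation. acc=(acc<<6)|0x23=0x5A3
Byte[6]=81: continuation. acc=(acc<<6)|0x01=0x168C1
Completed: cp=U+168C1 (starts at byte 3)
Byte[7]=EF: 3-byte lead, need 2 cont bytes. acc=0xF
Byte[8]=82: continuation. acc=(acc<<6)|0x02=0x3C2
Byte[9]=BB: continuation. acc=(acc<<6)|0x3B=0xF0BB
Completed: cp=U+F0BB (starts at byte 7)
Byte[10]=DE: 2-byte lead, need 1 cont bytes. acc=0x1E
Byte[11]=A4: continuation. acc=(acc<<6)|0x24=0x7A4
Completed: cp=U+07A4 (starts at byte 10)
Byte[12]=F0: 4-byte lead, need 3 cont bytes. acc=0x0
Byte[13]=AA: continuation. acc=(acc<<6)|0x2A=0x2A
Byte[14]=B2: continuation. acc=(acc<<6)|0x32=0xAB2
Byte[15]=B8: continuation. acc=(acc<<6)|0x38=0x2ACB8
Completed: cp=U+2ACB8 (starts at byte 12)
Byte[16]=C4: 2-byte lead, need 1 cont bytes. acc=0x4
Byte[17]=BA: continuation. acc=(acc<<6)|0x3A=0x13A
Completed: cp=U+013A (starts at byte 16)
Byte[18]=37: 1-byte ASCII. cp=U+0037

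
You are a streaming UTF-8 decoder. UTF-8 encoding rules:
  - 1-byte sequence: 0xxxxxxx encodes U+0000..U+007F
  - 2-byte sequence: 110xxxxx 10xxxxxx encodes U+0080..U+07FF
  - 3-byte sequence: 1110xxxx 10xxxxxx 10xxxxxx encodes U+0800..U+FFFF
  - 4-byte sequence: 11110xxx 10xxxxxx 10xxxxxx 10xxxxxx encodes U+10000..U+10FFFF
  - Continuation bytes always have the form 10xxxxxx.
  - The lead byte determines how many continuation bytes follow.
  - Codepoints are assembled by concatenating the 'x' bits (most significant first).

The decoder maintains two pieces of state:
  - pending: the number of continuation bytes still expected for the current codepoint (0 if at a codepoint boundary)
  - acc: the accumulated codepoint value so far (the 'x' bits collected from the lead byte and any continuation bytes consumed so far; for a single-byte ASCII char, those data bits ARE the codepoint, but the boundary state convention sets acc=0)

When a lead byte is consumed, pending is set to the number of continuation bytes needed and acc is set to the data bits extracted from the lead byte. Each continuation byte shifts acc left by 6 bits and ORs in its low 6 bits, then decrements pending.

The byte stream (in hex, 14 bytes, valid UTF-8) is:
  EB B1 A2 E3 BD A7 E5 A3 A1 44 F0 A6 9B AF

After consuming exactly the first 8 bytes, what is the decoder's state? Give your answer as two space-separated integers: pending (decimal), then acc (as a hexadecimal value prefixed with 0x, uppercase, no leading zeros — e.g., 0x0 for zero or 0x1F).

Byte[0]=EB: 3-byte lead. pending=2, acc=0xB
Byte[1]=B1: continuation. acc=(acc<<6)|0x31=0x2F1, pending=1
Byte[2]=A2: continuation. acc=(acc<<6)|0x22=0xBC62, pending=0
Byte[3]=E3: 3-byte lead. pending=2, acc=0x3
Byte[4]=BD: continuation. acc=(acc<<6)|0x3D=0xFD, pending=1
Byte[5]=A7: continuation. acc=(acc<<6)|0x27=0x3F67, pending=0
Byte[6]=E5: 3-byte lead. pending=2, acc=0x5
Byte[7]=A3: continuation. acc=(acc<<6)|0x23=0x163, pending=1

Answer: 1 0x163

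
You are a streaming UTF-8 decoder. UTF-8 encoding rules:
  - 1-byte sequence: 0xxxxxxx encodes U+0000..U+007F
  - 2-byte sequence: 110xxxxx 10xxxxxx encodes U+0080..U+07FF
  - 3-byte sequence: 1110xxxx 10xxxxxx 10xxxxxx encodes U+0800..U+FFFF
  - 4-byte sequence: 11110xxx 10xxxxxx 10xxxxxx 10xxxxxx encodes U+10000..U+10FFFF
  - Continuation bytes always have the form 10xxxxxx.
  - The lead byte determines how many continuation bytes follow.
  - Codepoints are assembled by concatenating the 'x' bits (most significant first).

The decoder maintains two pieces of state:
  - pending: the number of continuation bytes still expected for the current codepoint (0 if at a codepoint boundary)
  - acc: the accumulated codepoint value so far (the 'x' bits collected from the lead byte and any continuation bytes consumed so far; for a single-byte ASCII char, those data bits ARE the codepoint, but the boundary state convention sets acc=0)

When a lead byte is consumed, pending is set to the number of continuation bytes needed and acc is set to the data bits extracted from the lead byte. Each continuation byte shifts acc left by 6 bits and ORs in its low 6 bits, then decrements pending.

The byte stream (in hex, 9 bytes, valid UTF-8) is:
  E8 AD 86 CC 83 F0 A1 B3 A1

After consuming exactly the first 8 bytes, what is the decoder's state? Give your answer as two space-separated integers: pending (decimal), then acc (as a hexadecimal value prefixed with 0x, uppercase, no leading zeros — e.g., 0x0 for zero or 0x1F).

Answer: 1 0x873

Derivation:
Byte[0]=E8: 3-byte lead. pending=2, acc=0x8
Byte[1]=AD: continuation. acc=(acc<<6)|0x2D=0x22D, pending=1
Byte[2]=86: continuation. acc=(acc<<6)|0x06=0x8B46, pending=0
Byte[3]=CC: 2-byte lead. pending=1, acc=0xC
Byte[4]=83: continuation. acc=(acc<<6)|0x03=0x303, pending=0
Byte[5]=F0: 4-byte lead. pending=3, acc=0x0
Byte[6]=A1: continuation. acc=(acc<<6)|0x21=0x21, pending=2
Byte[7]=B3: continuation. acc=(acc<<6)|0x33=0x873, pending=1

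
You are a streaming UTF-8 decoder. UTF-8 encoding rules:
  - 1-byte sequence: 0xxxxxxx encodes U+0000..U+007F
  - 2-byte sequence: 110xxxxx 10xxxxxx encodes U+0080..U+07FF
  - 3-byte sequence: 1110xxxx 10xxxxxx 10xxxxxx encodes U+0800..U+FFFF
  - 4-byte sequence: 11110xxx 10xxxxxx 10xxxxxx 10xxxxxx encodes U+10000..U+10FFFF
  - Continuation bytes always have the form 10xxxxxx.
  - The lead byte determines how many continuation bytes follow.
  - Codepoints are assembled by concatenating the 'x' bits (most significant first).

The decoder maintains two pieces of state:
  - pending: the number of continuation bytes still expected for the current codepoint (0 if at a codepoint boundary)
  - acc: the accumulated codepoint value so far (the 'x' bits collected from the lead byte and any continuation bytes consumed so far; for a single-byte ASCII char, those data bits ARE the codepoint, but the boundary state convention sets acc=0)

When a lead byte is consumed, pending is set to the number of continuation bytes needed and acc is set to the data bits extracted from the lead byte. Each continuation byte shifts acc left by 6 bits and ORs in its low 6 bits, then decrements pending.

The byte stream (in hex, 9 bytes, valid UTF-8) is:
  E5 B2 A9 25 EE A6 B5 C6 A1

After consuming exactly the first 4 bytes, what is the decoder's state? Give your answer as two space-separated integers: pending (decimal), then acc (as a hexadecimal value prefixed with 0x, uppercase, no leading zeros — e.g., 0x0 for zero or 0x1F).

Answer: 0 0x0

Derivation:
Byte[0]=E5: 3-byte lead. pending=2, acc=0x5
Byte[1]=B2: continuation. acc=(acc<<6)|0x32=0x172, pending=1
Byte[2]=A9: continuation. acc=(acc<<6)|0x29=0x5CA9, pending=0
Byte[3]=25: 1-byte. pending=0, acc=0x0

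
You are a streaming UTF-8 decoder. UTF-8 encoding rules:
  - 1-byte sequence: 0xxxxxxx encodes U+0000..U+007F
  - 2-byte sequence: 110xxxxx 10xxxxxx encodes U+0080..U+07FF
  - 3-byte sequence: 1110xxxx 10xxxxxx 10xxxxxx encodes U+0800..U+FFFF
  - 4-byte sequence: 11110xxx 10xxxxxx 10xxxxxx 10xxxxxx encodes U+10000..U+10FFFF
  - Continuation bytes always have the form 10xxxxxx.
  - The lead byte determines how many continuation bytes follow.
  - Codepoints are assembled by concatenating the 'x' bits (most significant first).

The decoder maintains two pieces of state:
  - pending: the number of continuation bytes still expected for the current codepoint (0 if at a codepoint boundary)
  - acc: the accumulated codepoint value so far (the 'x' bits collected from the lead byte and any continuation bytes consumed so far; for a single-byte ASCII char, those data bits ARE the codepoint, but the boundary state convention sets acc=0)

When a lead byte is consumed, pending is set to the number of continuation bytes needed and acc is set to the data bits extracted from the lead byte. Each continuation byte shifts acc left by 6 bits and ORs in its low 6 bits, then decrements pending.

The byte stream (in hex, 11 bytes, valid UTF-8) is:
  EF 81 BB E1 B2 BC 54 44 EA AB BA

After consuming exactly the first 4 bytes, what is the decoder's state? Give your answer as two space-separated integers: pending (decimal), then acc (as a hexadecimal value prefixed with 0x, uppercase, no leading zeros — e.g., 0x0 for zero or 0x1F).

Byte[0]=EF: 3-byte lead. pending=2, acc=0xF
Byte[1]=81: continuation. acc=(acc<<6)|0x01=0x3C1, pending=1
Byte[2]=BB: continuation. acc=(acc<<6)|0x3B=0xF07B, pending=0
Byte[3]=E1: 3-byte lead. pending=2, acc=0x1

Answer: 2 0x1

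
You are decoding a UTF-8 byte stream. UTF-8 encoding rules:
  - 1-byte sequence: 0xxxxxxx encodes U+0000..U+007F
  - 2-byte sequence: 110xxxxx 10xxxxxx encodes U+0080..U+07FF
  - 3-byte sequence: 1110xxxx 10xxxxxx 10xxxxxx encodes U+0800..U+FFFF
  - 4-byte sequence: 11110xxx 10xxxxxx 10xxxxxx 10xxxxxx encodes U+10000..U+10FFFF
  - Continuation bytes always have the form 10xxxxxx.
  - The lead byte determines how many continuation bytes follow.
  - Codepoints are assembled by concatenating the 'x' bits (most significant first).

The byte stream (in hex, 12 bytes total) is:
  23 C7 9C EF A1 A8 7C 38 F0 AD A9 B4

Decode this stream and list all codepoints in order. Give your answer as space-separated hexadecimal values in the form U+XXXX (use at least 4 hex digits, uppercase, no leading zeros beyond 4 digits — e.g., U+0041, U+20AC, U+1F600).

Answer: U+0023 U+01DC U+F868 U+007C U+0038 U+2DA74

Derivation:
Byte[0]=23: 1-byte ASCII. cp=U+0023
Byte[1]=C7: 2-byte lead, need 1 cont bytes. acc=0x7
Byte[2]=9C: continuation. acc=(acc<<6)|0x1C=0x1DC
Completed: cp=U+01DC (starts at byte 1)
Byte[3]=EF: 3-byte lead, need 2 cont bytes. acc=0xF
Byte[4]=A1: continuation. acc=(acc<<6)|0x21=0x3E1
Byte[5]=A8: continuation. acc=(acc<<6)|0x28=0xF868
Completed: cp=U+F868 (starts at byte 3)
Byte[6]=7C: 1-byte ASCII. cp=U+007C
Byte[7]=38: 1-byte ASCII. cp=U+0038
Byte[8]=F0: 4-byte lead, need 3 cont bytes. acc=0x0
Byte[9]=AD: continuation. acc=(acc<<6)|0x2D=0x2D
Byte[10]=A9: continuation. acc=(acc<<6)|0x29=0xB69
Byte[11]=B4: continuation. acc=(acc<<6)|0x34=0x2DA74
Completed: cp=U+2DA74 (starts at byte 8)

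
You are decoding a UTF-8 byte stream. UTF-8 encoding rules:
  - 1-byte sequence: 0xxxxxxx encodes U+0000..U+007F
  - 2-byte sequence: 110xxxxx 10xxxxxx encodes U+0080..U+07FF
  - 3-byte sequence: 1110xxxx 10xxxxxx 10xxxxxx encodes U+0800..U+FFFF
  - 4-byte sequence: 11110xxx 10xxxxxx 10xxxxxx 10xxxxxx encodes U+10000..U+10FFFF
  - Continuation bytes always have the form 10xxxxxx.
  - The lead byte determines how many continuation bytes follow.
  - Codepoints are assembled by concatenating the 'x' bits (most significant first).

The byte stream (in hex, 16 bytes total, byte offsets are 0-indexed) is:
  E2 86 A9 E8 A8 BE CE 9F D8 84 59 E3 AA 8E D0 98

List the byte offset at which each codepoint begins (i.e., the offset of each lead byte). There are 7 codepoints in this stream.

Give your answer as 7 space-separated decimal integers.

Byte[0]=E2: 3-byte lead, need 2 cont bytes. acc=0x2
Byte[1]=86: continuation. acc=(acc<<6)|0x06=0x86
Byte[2]=A9: continuation. acc=(acc<<6)|0x29=0x21A9
Completed: cp=U+21A9 (starts at byte 0)
Byte[3]=E8: 3-byte lead, need 2 cont bytes. acc=0x8
Byte[4]=A8: continuation. acc=(acc<<6)|0x28=0x228
Byte[5]=BE: continuation. acc=(acc<<6)|0x3E=0x8A3E
Completed: cp=U+8A3E (starts at byte 3)
Byte[6]=CE: 2-byte lead, need 1 cont bytes. acc=0xE
Byte[7]=9F: continuation. acc=(acc<<6)|0x1F=0x39F
Completed: cp=U+039F (starts at byte 6)
Byte[8]=D8: 2-byte lead, need 1 cont bytes. acc=0x18
Byte[9]=84: continuation. acc=(acc<<6)|0x04=0x604
Completed: cp=U+0604 (starts at byte 8)
Byte[10]=59: 1-byte ASCII. cp=U+0059
Byte[11]=E3: 3-byte lead, need 2 cont bytes. acc=0x3
Byte[12]=AA: continuation. acc=(acc<<6)|0x2A=0xEA
Byte[13]=8E: continuation. acc=(acc<<6)|0x0E=0x3A8E
Completed: cp=U+3A8E (starts at byte 11)
Byte[14]=D0: 2-byte lead, need 1 cont bytes. acc=0x10
Byte[15]=98: continuation. acc=(acc<<6)|0x18=0x418
Completed: cp=U+0418 (starts at byte 14)

Answer: 0 3 6 8 10 11 14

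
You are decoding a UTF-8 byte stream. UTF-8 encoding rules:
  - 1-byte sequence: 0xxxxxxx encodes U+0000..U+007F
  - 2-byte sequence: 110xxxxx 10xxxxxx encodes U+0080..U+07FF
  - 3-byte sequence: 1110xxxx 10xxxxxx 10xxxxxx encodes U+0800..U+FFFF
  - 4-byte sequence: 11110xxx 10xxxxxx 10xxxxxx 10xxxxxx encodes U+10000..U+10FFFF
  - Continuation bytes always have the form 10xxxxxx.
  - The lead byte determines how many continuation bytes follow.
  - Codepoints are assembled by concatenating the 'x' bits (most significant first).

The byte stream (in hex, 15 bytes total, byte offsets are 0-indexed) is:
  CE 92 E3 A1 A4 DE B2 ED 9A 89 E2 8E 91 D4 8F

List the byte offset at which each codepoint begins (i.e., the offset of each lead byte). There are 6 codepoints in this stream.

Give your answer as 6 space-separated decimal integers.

Byte[0]=CE: 2-byte lead, need 1 cont bytes. acc=0xE
Byte[1]=92: continuation. acc=(acc<<6)|0x12=0x392
Completed: cp=U+0392 (starts at byte 0)
Byte[2]=E3: 3-byte lead, need 2 cont bytes. acc=0x3
Byte[3]=A1: continuation. acc=(acc<<6)|0x21=0xE1
Byte[4]=A4: continuation. acc=(acc<<6)|0x24=0x3864
Completed: cp=U+3864 (starts at byte 2)
Byte[5]=DE: 2-byte lead, need 1 cont bytes. acc=0x1E
Byte[6]=B2: continuation. acc=(acc<<6)|0x32=0x7B2
Completed: cp=U+07B2 (starts at byte 5)
Byte[7]=ED: 3-byte lead, need 2 cont bytes. acc=0xD
Byte[8]=9A: continuation. acc=(acc<<6)|0x1A=0x35A
Byte[9]=89: continuation. acc=(acc<<6)|0x09=0xD689
Completed: cp=U+D689 (starts at byte 7)
Byte[10]=E2: 3-byte lead, need 2 cont bytes. acc=0x2
Byte[11]=8E: continuation. acc=(acc<<6)|0x0E=0x8E
Byte[12]=91: continuation. acc=(acc<<6)|0x11=0x2391
Completed: cp=U+2391 (starts at byte 10)
Byte[13]=D4: 2-byte lead, need 1 cont bytes. acc=0x14
Byte[14]=8F: continuation. acc=(acc<<6)|0x0F=0x50F
Completed: cp=U+050F (starts at byte 13)

Answer: 0 2 5 7 10 13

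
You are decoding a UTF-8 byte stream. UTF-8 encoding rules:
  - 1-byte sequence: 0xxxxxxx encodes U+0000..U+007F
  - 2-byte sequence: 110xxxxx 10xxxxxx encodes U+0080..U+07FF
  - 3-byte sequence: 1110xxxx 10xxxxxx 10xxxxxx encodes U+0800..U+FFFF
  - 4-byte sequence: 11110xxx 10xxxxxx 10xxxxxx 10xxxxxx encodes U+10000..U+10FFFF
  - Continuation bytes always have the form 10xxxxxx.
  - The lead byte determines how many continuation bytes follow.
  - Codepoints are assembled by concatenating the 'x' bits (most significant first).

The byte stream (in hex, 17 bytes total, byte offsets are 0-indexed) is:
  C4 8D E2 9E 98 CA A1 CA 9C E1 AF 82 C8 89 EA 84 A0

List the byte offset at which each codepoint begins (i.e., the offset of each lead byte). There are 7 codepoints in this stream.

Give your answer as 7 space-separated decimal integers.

Answer: 0 2 5 7 9 12 14

Derivation:
Byte[0]=C4: 2-byte lead, need 1 cont bytes. acc=0x4
Byte[1]=8D: continuation. acc=(acc<<6)|0x0D=0x10D
Completed: cp=U+010D (starts at byte 0)
Byte[2]=E2: 3-byte lead, need 2 cont bytes. acc=0x2
Byte[3]=9E: continuation. acc=(acc<<6)|0x1E=0x9E
Byte[4]=98: continuation. acc=(acc<<6)|0x18=0x2798
Completed: cp=U+2798 (starts at byte 2)
Byte[5]=CA: 2-byte lead, need 1 cont bytes. acc=0xA
Byte[6]=A1: continuation. acc=(acc<<6)|0x21=0x2A1
Completed: cp=U+02A1 (starts at byte 5)
Byte[7]=CA: 2-byte lead, need 1 cont bytes. acc=0xA
Byte[8]=9C: continuation. acc=(acc<<6)|0x1C=0x29C
Completed: cp=U+029C (starts at byte 7)
Byte[9]=E1: 3-byte lead, need 2 cont bytes. acc=0x1
Byte[10]=AF: continuation. acc=(acc<<6)|0x2F=0x6F
Byte[11]=82: continuation. acc=(acc<<6)|0x02=0x1BC2
Completed: cp=U+1BC2 (starts at byte 9)
Byte[12]=C8: 2-byte lead, need 1 cont bytes. acc=0x8
Byte[13]=89: continuation. acc=(acc<<6)|0x09=0x209
Completed: cp=U+0209 (starts at byte 12)
Byte[14]=EA: 3-byte lead, need 2 cont bytes. acc=0xA
Byte[15]=84: continuation. acc=(acc<<6)|0x04=0x284
Byte[16]=A0: continuation. acc=(acc<<6)|0x20=0xA120
Completed: cp=U+A120 (starts at byte 14)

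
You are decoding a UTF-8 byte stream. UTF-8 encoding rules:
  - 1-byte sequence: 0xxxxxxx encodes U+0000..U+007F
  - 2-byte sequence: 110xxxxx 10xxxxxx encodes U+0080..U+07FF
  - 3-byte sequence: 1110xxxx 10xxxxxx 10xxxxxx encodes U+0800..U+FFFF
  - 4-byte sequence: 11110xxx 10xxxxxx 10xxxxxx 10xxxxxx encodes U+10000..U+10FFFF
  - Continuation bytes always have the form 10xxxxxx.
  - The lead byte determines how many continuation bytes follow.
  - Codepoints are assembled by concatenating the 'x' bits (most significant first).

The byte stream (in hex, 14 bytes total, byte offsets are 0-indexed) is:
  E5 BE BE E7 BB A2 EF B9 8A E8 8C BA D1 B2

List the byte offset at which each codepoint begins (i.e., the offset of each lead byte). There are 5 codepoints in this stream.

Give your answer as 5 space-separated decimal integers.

Answer: 0 3 6 9 12

Derivation:
Byte[0]=E5: 3-byte lead, need 2 cont bytes. acc=0x5
Byte[1]=BE: continuation. acc=(acc<<6)|0x3E=0x17E
Byte[2]=BE: continuation. acc=(acc<<6)|0x3E=0x5FBE
Completed: cp=U+5FBE (starts at byte 0)
Byte[3]=E7: 3-byte lead, need 2 cont bytes. acc=0x7
Byte[4]=BB: continuation. acc=(acc<<6)|0x3B=0x1FB
Byte[5]=A2: continuation. acc=(acc<<6)|0x22=0x7EE2
Completed: cp=U+7EE2 (starts at byte 3)
Byte[6]=EF: 3-byte lead, need 2 cont bytes. acc=0xF
Byte[7]=B9: continuation. acc=(acc<<6)|0x39=0x3F9
Byte[8]=8A: continuation. acc=(acc<<6)|0x0A=0xFE4A
Completed: cp=U+FE4A (starts at byte 6)
Byte[9]=E8: 3-byte lead, need 2 cont bytes. acc=0x8
Byte[10]=8C: continuation. acc=(acc<<6)|0x0C=0x20C
Byte[11]=BA: continuation. acc=(acc<<6)|0x3A=0x833A
Completed: cp=U+833A (starts at byte 9)
Byte[12]=D1: 2-byte lead, need 1 cont bytes. acc=0x11
Byte[13]=B2: continuation. acc=(acc<<6)|0x32=0x472
Completed: cp=U+0472 (starts at byte 12)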